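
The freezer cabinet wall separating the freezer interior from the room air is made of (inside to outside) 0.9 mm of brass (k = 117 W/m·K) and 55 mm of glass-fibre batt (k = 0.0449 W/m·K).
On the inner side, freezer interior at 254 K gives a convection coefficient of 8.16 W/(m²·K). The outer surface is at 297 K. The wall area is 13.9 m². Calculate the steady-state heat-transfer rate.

Model the wall as resistances in series:
R_inner film = 1/(h_i·A) = 1/(8.16×13.9) = 0.008816 K/W
R_brass = L/(kA) = 0.0009/(117×13.9) = 5.534×10^-7 K/W
R_glass-fibre batt = L/(kA) = 0.055/(0.0449×13.9) = 0.08813 K/W
R_total = 0.09694 K/W
Q = ΔT / R_total = 43 / 0.09694

Q ≈ 444 W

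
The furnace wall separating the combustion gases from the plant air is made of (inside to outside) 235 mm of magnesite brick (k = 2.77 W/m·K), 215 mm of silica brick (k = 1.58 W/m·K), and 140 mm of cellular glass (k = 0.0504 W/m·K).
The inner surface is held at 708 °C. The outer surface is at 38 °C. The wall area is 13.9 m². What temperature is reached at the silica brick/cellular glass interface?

T ≈ 659 °C

Series thermal resistances:
R_magnesite brick = L/(kA) = 0.235/(2.77×13.9) = 0.006103 K/W
R_silica brick = L/(kA) = 0.215/(1.58×13.9) = 0.00979 K/W
R_cellular glass = L/(kA) = 0.14/(0.0504×13.9) = 0.1998 K/W
R_total = 0.2157 K/W;  Q = ΔT/R_total = 670/0.2157 = 3106 W
T_interface = T_inner − Q·ΣR(inner→interface) = 708 − 3110×0.01589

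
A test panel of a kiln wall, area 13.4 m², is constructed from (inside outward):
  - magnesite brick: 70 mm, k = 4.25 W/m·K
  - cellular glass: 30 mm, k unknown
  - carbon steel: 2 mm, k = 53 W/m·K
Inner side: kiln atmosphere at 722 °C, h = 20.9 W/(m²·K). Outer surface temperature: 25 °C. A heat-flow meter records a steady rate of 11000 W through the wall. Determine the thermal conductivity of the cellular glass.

k ≈ 0.0382 W/(m·K)

Treating each layer as a thermal resistance in series:
R_inner film = 1/(h_i·A) = 1/(20.9×13.4) = 0.003571 K/W
R_magnesite brick = L/(kA) = 0.07/(4.25×13.4) = 0.001229 K/W
R_carbon steel = L/(kA) = 0.002/(53×13.4) = 2.816×10^-6 K/W
Sum of known resistances R_other = 0.004803 K/W
Total R = ΔT/Q = 697/11000 = 0.06336 K/W
R_cellular glass = R_total − R_other = 0.05856 K/W
k = L/(R·A) = 0.03/(0.05856×13.4)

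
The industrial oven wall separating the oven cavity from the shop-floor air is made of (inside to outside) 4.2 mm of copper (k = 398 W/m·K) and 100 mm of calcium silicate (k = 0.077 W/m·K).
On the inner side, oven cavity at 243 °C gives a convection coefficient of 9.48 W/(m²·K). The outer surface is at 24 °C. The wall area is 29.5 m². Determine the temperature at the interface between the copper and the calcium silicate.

T ≈ 227 °C

Thermal resistances in series:
R_inner film = 1/(h_i·A) = 1/(9.48×29.5) = 0.003576 K/W
R_copper = L/(kA) = 0.0042/(398×29.5) = 3.577×10^-7 K/W
R_calcium silicate = L/(kA) = 0.1/(0.077×29.5) = 0.04402 K/W
R_total = 0.0476 K/W;  Q = ΔT/R_total = 219/0.0476 = 4601 W
T_interface = T_inner − Q·ΣR(inner→interface) = 243 − 4600×0.003576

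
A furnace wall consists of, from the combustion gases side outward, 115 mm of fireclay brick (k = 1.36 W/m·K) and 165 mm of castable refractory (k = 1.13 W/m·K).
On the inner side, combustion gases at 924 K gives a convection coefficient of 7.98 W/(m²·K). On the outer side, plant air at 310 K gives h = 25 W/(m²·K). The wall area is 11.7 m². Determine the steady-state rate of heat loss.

Series thermal resistances:
R_inner film = 1/(h_i·A) = 1/(7.98×11.7) = 0.01071 K/W
R_fireclay brick = L/(kA) = 0.115/(1.36×11.7) = 0.007227 K/W
R_castable refractory = L/(kA) = 0.165/(1.13×11.7) = 0.01248 K/W
R_outer film = 1/(h_o·A) = 1/(25×11.7) = 0.003419 K/W
R_total = 0.03384 K/W
Q = ΔT / R_total = 614 / 0.03384

Q ≈ 18100 W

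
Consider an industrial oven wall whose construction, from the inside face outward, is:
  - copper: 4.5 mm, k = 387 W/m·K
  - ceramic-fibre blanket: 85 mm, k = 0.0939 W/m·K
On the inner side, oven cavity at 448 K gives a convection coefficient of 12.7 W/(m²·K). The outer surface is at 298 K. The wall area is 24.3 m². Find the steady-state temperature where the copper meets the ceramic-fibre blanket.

T ≈ 436 K

Model the wall as resistances in series:
R_inner film = 1/(h_i·A) = 1/(12.7×24.3) = 0.00324 K/W
R_copper = L/(kA) = 0.0045/(387×24.3) = 4.785×10^-7 K/W
R_ceramic-fibre blanket = L/(kA) = 0.085/(0.0939×24.3) = 0.03725 K/W
R_total = 0.04049 K/W;  Q = ΔT/R_total = 150/0.04049 = 3704 W
T_interface = T_inner − Q·ΣR(inner→interface) = 448 − 3700×0.003241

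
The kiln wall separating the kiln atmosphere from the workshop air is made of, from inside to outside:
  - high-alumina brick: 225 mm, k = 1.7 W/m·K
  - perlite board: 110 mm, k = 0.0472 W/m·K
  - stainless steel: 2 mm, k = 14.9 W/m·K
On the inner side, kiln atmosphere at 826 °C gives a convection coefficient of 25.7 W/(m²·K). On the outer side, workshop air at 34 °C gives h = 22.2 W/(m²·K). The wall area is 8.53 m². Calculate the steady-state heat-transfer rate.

Using the resistance-network approach (series):
R_inner film = 1/(h_i·A) = 1/(25.7×8.53) = 0.004562 K/W
R_high-alumina brick = L/(kA) = 0.225/(1.7×8.53) = 0.01552 K/W
R_perlite board = L/(kA) = 0.11/(0.0472×8.53) = 0.2732 K/W
R_stainless steel = L/(kA) = 0.002/(14.9×8.53) = 1.574×10^-5 K/W
R_outer film = 1/(h_o·A) = 1/(22.2×8.53) = 0.005281 K/W
R_total = 0.2986 K/W
Q = ΔT / R_total = 792 / 0.2986

Q ≈ 2650 W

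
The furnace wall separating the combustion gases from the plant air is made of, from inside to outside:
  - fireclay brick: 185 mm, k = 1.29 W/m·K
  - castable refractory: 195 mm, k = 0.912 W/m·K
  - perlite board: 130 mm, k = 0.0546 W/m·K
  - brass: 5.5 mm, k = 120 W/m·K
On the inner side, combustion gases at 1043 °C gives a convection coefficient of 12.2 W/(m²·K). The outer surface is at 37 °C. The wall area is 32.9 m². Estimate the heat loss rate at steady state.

Treating each layer as a thermal resistance in series:
R_inner film = 1/(h_i·A) = 1/(12.2×32.9) = 0.002491 K/W
R_fireclay brick = L/(kA) = 0.185/(1.29×32.9) = 0.004359 K/W
R_castable refractory = L/(kA) = 0.195/(0.912×32.9) = 0.006499 K/W
R_perlite board = L/(kA) = 0.13/(0.0546×32.9) = 0.07237 K/W
R_brass = L/(kA) = 0.0055/(120×32.9) = 1.393×10^-6 K/W
R_total = 0.08572 K/W
Q = ΔT / R_total = 1006 / 0.08572

Q ≈ 11700 W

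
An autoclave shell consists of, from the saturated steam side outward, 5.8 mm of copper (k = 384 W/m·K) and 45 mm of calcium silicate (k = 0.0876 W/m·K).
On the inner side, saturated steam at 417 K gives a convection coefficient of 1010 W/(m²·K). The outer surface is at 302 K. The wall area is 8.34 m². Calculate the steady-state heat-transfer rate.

Q ≈ 1860 W

Model the wall as resistances in series:
R_inner film = 1/(h_i·A) = 1/(1010×8.34) = 1.187×10^-4 K/W
R_copper = L/(kA) = 0.0058/(384×8.34) = 1.811×10^-6 K/W
R_calcium silicate = L/(kA) = 0.045/(0.0876×8.34) = 0.06159 K/W
R_total = 0.06172 K/W
Q = ΔT / R_total = 115 / 0.06172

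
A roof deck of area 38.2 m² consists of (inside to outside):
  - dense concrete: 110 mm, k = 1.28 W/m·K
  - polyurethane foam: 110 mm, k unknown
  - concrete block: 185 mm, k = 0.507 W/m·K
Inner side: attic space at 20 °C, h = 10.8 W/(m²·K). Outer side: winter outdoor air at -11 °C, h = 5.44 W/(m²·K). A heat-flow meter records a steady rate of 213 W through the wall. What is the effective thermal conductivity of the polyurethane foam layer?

k ≈ 0.0228 W/(m·K)

Thermal resistances in series:
R_inner film = 1/(h_i·A) = 1/(10.8×38.2) = 0.002424 K/W
R_dense concrete = L/(kA) = 0.11/(1.28×38.2) = 0.00225 K/W
R_concrete block = L/(kA) = 0.185/(0.507×38.2) = 0.009552 K/W
R_outer film = 1/(h_o·A) = 1/(5.44×38.2) = 0.004812 K/W
Sum of known resistances R_other = 0.01904 K/W
Total R = ΔT/Q = 31/213 = 0.1455 K/W
R_polyurethane foam = R_total − R_other = 0.1265 K/W
k = L/(R·A) = 0.11/(0.1265×38.2)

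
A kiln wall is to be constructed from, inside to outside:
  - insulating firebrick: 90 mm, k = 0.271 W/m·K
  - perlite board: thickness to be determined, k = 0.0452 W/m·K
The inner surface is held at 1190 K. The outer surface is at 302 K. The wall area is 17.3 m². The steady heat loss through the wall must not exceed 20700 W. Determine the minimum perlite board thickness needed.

Series thermal resistances:
R_insulating firebrick = L/(kA) = 0.09/(0.271×17.3) = 0.0192 K/W
Sum of the known resistances R_other = 0.0192 K/W
Required total resistance R_tot = ΔT/Q_allow = 888/20700 = 0.0429 K/W
R_perlite board = R_tot − R_other = 0.0237 K/W
L = R·k·A = 0.0237×0.0452×17.3

L ≈ 18.5 mm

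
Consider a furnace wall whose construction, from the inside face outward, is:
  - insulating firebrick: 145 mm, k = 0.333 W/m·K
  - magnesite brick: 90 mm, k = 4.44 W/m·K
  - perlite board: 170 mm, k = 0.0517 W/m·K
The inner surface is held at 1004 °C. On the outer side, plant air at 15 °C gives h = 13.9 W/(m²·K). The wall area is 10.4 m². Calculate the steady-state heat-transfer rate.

Q ≈ 2700 W

Series thermal resistances:
R_insulating firebrick = L/(kA) = 0.145/(0.333×10.4) = 0.04187 K/W
R_magnesite brick = L/(kA) = 0.09/(4.44×10.4) = 0.001949 K/W
R_perlite board = L/(kA) = 0.17/(0.0517×10.4) = 0.3162 K/W
R_outer film = 1/(h_o·A) = 1/(13.9×10.4) = 0.006918 K/W
R_total = 0.3669 K/W
Q = ΔT / R_total = 989 / 0.3669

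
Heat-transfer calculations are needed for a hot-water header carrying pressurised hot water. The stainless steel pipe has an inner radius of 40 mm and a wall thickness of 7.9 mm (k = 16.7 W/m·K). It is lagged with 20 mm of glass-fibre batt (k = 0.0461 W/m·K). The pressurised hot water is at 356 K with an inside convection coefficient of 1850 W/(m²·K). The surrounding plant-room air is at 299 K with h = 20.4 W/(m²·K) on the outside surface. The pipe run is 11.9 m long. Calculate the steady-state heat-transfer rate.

Radial resistances (cylindrical: R_cond = ln(r_o/r_i)/(2πkL), R_conv = 1/(h·2πrL)):
R_inner film = 1/(h_i·2πr₁L) = 1/(1850×2π×0.04×11.9) = 1.807×10^-4 K/W
R_stainless steel pipe wall = ln(47.9/40)/(2π×16.7×11.9) = 1.443×10^-4 K/W
R_glass-fibre batt = ln(67.9/47.9)/(2π×0.0461×11.9) = 0.1012 K/W
R_outer film = 1/(h_o·2πr_oL) = 1/(20.4×2π×0.0679×11.9) = 0.009655 K/W
R_total = 0.1112 K/W
Q = ΔT/R_total = 57/0.1112

Q ≈ 513 W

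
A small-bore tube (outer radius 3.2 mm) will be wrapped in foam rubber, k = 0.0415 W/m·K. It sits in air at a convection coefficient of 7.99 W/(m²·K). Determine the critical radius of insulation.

For a cylinder r_cr = k/h = 0.0415/7.99
r_cr = 5.19 mm; since the bare radius (3.2 mm) is below r_cr, adding a thin layer of insulation will *increase* heat loss.

r_cr ≈ 5.19 mm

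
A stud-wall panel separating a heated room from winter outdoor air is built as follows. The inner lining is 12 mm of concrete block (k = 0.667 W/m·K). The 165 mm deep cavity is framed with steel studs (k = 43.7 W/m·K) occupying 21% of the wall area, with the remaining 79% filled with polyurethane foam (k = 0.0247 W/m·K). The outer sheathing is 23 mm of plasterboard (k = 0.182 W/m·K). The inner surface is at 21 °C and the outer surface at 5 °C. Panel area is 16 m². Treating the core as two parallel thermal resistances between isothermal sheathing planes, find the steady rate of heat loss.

Sheathing layers in series; stud and cavity paths in parallel between them.
R_inner = 0.012/(0.667×16) = 0.001124 K/W
R_stud  = 0.165/(43.7×0.21×16) = 0.001124 K/W
R_cav   = 0.165/(0.0247×0.79×16) = 0.5285 K/W
1/R_core = 1/R_stud + 1/R_cav → R_core = 0.001121 K/W
R_outer = 0.023/(0.182×16) = 0.007898 K/W
R_total = 0.01014 K/W
Q = ΔT/R_total = 16/0.01014

Q ≈ 1580 W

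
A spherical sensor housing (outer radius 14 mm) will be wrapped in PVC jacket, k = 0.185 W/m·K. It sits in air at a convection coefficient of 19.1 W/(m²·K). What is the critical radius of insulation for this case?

r_cr ≈ 19.4 mm

For a sphere r_cr = 2k/h = 2×0.185/19.1
r_cr = 19.4 mm; since the bare radius (14 mm) is below r_cr, adding a thin layer of insulation will *increase* heat loss.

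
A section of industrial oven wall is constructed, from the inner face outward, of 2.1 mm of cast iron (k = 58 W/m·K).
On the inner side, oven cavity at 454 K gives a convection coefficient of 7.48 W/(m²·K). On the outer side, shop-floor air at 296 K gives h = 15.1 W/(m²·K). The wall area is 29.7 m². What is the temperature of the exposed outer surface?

Model the wall as resistances in series:
R_inner film = 1/(h_i·A) = 1/(7.48×29.7) = 0.004501 K/W
R_cast iron = L/(kA) = 0.0021/(58×29.7) = 1.219×10^-6 K/W
R_outer film = 1/(h_o·A) = 1/(15.1×29.7) = 0.00223 K/W
R_total = 0.006732 K/W;  Q = ΔT/R_total = 158/0.006732 = 23470 W
T_interface = T_inner − Q·ΣR(inner→interface) = 454 − 23500×0.004503

T ≈ 348 K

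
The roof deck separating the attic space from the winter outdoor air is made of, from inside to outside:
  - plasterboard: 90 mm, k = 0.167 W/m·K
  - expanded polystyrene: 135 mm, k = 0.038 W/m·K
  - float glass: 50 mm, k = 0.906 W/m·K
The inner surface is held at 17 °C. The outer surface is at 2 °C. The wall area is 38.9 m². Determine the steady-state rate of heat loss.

Q ≈ 141 W

Treating each layer as a thermal resistance in series:
R_plasterboard = L/(kA) = 0.09/(0.167×38.9) = 0.01385 K/W
R_expanded polystyrene = L/(kA) = 0.135/(0.038×38.9) = 0.09133 K/W
R_float glass = L/(kA) = 0.05/(0.906×38.9) = 0.001419 K/W
R_total = 0.1066 K/W
Q = ΔT / R_total = 15 / 0.1066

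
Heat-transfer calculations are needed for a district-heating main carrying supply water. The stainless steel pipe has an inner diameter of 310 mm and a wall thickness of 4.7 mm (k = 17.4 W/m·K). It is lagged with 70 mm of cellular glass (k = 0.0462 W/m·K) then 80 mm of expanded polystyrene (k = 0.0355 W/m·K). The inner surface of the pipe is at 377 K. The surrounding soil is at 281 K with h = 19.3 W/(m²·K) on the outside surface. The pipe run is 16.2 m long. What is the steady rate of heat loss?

Q ≈ 594 W

Treating each annulus and film as a series resistance:
R_stainless steel pipe wall = ln(159.7/155)/(2π×17.4×16.2) = 1.687×10^-5 K/W
R_cellular glass = ln(229.7/159.7)/(2π×0.0462×16.2) = 0.07729 K/W
R_expanded polystyrene = ln(309.7/229.7)/(2π×0.0355×16.2) = 0.0827 K/W
R_outer film = 1/(h_o·2πr_oL) = 1/(19.3×2π×0.3097×16.2) = 0.001644 K/W
R_total = 0.1617 K/W
Q = ΔT/R_total = 96/0.1617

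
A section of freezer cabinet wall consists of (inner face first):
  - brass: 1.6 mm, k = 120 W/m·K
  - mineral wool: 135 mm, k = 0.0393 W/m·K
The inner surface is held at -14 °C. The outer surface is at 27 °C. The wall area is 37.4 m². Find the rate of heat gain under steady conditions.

Q ≈ 446 W

Model the wall as resistances in series:
R_brass = L/(kA) = 0.0016/(120×37.4) = 3.565×10^-7 K/W
R_mineral wool = L/(kA) = 0.135/(0.0393×37.4) = 0.09185 K/W
R_total = 0.09185 K/W
Q = ΔT / R_total = 41 / 0.09185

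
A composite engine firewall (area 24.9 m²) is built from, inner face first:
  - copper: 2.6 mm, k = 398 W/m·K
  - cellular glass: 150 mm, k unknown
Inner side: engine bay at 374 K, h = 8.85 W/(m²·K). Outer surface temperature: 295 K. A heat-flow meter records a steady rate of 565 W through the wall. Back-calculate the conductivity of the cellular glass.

k ≈ 0.0445 W/(m·K)

Model the wall as resistances in series:
R_inner film = 1/(h_i·A) = 1/(8.85×24.9) = 0.004538 K/W
R_copper = L/(kA) = 0.0026/(398×24.9) = 2.624×10^-7 K/W
Sum of known resistances R_other = 0.004538 K/W
Total R = ΔT/Q = 79/565 = 0.1398 K/W
R_cellular glass = R_total − R_other = 0.1353 K/W
k = L/(R·A) = 0.15/(0.1353×24.9)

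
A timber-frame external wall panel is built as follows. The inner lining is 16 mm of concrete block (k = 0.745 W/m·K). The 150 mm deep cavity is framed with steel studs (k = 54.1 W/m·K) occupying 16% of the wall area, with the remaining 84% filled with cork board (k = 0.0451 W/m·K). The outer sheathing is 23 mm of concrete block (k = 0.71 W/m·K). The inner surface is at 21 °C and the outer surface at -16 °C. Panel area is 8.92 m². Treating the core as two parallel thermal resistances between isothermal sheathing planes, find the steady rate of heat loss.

Sheathing layers in series; stud and cavity paths in parallel between them.
R_inner = 0.016/(0.745×8.92) = 0.002408 K/W
R_stud  = 0.15/(54.1×0.16×8.92) = 0.001943 K/W
R_cav   = 0.15/(0.0451×0.84×8.92) = 0.4439 K/W
1/R_core = 1/R_stud + 1/R_cav → R_core = 0.001934 K/W
R_outer = 0.023/(0.71×8.92) = 0.003632 K/W
R_total = 0.007974 K/W
Q = ΔT/R_total = 37/0.007974

Q ≈ 4640 W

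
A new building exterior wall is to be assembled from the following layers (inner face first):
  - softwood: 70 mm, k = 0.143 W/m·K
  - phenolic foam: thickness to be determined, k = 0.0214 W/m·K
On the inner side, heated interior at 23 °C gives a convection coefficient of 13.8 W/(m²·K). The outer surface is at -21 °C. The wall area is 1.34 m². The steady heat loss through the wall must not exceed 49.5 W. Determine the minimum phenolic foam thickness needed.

Treating each layer as a thermal resistance in series:
R_inner film = 1/(h_i·A) = 1/(13.8×1.34) = 0.05408 K/W
R_softwood = L/(kA) = 0.07/(0.143×1.34) = 0.3653 K/W
Sum of the known resistances R_other = 0.4194 K/W
Required total resistance R_tot = ΔT/Q_allow = 44/49.5 = 0.8889 K/W
R_phenolic foam = R_tot − R_other = 0.4695 K/W
L = R·k·A = 0.4695×0.0214×1.34

L ≈ 13.5 mm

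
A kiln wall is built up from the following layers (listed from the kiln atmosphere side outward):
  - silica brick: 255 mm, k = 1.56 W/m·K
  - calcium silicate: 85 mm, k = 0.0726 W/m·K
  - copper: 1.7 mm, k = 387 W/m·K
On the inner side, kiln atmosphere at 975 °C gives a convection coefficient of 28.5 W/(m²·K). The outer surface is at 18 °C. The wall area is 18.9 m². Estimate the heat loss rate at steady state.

Model the wall as resistances in series:
R_inner film = 1/(h_i·A) = 1/(28.5×18.9) = 0.001856 K/W
R_silica brick = L/(kA) = 0.255/(1.56×18.9) = 0.008649 K/W
R_calcium silicate = L/(kA) = 0.085/(0.0726×18.9) = 0.06195 K/W
R_copper = L/(kA) = 0.0017/(387×18.9) = 2.324×10^-7 K/W
R_total = 0.07245 K/W
Q = ΔT / R_total = 957 / 0.07245

Q ≈ 13200 W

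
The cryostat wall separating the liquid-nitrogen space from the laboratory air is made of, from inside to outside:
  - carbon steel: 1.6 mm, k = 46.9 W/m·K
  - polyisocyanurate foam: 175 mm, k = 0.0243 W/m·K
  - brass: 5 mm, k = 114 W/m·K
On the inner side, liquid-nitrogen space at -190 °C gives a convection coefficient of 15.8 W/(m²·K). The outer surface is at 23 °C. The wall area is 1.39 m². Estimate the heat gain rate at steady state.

Using the resistance-network approach (series):
R_inner film = 1/(h_i·A) = 1/(15.8×1.39) = 0.04553 K/W
R_carbon steel = L/(kA) = 0.0016/(46.9×1.39) = 2.454×10^-5 K/W
R_polyisocyanurate foam = L/(kA) = 0.175/(0.0243×1.39) = 5.181 K/W
R_brass = L/(kA) = 0.005/(114×1.39) = 3.155×10^-5 K/W
R_total = 5.227 K/W
Q = ΔT / R_total = 213 / 5.227

Q ≈ 40.8 W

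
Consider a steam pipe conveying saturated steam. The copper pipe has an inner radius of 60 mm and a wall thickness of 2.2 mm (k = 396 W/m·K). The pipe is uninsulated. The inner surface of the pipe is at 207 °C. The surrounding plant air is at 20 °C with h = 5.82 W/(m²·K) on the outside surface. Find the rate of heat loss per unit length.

Cylindrical conduction, so R = ln(r₂/r₁)/(2πkL) per layer, in series:
R_copper pipe wall = ln(62.2/60)/(2π×396×1) = 1.447×10^-5 K/W
R_outer film = 1/(h_o·2πr_oL) = 1/(5.82×2π×0.0622×1) = 0.4396 K/W
R_total = 0.4397 K/W
Q = ΔT/R_total = 187/0.4397

q′ ≈ 425 W/m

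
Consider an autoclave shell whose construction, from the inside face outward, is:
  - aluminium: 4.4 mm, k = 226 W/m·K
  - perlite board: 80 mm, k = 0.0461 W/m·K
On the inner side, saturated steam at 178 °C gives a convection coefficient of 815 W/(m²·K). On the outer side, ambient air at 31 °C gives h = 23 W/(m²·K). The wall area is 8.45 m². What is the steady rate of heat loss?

Q ≈ 698 W

Using the resistance-network approach (series):
R_inner film = 1/(h_i·A) = 1/(815×8.45) = 1.452×10^-4 K/W
R_aluminium = L/(kA) = 0.0044/(226×8.45) = 2.304×10^-6 K/W
R_perlite board = L/(kA) = 0.08/(0.0461×8.45) = 0.2054 K/W
R_outer film = 1/(h_o·A) = 1/(23×8.45) = 0.005145 K/W
R_total = 0.2107 K/W
Q = ΔT / R_total = 147 / 0.2107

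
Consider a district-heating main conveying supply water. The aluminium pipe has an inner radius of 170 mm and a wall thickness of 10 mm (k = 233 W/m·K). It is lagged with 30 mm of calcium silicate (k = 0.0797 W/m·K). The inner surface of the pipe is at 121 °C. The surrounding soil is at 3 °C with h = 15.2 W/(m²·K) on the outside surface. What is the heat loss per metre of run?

q′ ≈ 330 W/m

Radial resistances (cylindrical: R_cond = ln(r_o/r_i)/(2πkL), R_conv = 1/(h·2πrL)):
R_aluminium pipe wall = ln(180/170)/(2π×233×1) = 3.904×10^-5 K/W
R_calcium silicate = ln(210/180)/(2π×0.0797×1) = 0.3078 K/W
R_outer film = 1/(h_o·2πr_oL) = 1/(15.2×2π×0.21×1) = 0.04986 K/W
R_total = 0.3577 K/W
Q = ΔT/R_total = 118/0.3577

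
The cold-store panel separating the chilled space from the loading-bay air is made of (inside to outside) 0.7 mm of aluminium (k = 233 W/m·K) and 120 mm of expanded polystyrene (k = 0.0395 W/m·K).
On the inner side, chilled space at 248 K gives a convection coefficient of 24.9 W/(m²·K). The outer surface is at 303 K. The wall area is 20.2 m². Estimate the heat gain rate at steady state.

Thermal resistances in series:
R_inner film = 1/(h_i·A) = 1/(24.9×20.2) = 0.001988 K/W
R_aluminium = L/(kA) = 0.0007/(233×20.2) = 1.487×10^-7 K/W
R_expanded polystyrene = L/(kA) = 0.12/(0.0395×20.2) = 0.1504 K/W
R_total = 0.1524 K/W
Q = ΔT / R_total = 55 / 0.1524

Q ≈ 361 W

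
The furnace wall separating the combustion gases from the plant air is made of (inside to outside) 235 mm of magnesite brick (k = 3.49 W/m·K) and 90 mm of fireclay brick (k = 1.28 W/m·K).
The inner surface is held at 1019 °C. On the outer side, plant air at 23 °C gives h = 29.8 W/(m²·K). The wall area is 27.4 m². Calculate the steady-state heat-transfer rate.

Thermal resistances in series:
R_magnesite brick = L/(kA) = 0.235/(3.49×27.4) = 0.002457 K/W
R_fireclay brick = L/(kA) = 0.09/(1.28×27.4) = 0.002566 K/W
R_outer film = 1/(h_o·A) = 1/(29.8×27.4) = 0.001225 K/W
R_total = 0.006248 K/W
Q = ΔT / R_total = 996 / 0.006248

Q ≈ 159000 W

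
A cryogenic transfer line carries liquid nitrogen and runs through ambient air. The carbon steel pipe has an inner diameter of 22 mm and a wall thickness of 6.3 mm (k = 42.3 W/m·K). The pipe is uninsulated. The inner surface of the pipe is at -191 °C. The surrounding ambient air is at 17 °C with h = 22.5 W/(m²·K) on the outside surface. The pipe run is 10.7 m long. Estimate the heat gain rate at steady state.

Q ≈ 5420 W

Radial resistances (cylindrical: R_cond = ln(r_o/r_i)/(2πkL), R_conv = 1/(h·2πrL)):
R_carbon steel pipe wall = ln(17.3/11)/(2π×42.3×10.7) = 1.592×10^-4 K/W
R_outer film = 1/(h_o·2πr_oL) = 1/(22.5×2π×0.0173×10.7) = 0.03821 K/W
R_total = 0.03837 K/W
Q = ΔT/R_total = 208/0.03837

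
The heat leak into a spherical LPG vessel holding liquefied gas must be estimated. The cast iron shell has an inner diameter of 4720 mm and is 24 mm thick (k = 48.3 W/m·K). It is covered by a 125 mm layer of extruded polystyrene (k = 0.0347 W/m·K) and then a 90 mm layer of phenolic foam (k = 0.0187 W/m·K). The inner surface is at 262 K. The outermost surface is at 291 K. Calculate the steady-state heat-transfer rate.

Q ≈ 272 W

Each spherical layer contributes R = (1/r_i − 1/r_o)/(4πk):
R_cast iron shell = (1/2.36 − 1/2.384)/(4π×48.3) = 7.028×10^-6 K/W
R_extruded polystyrene = (1/2.384 − 1/2.509)/(4π×0.0347) = 0.04793 K/W
R_phenolic foam = (1/2.509 − 1/2.599)/(4π×0.0187) = 0.05873 K/W
R_total = 0.1067 K/W
Q = ΔT/R_total = 29/0.1067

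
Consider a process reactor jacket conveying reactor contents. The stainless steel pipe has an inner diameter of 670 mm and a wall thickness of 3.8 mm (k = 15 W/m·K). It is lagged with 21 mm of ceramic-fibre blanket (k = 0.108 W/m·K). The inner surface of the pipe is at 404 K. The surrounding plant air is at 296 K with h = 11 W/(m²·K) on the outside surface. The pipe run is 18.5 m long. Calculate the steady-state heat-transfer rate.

Q ≈ 15500 W

Radial resistances (cylindrical: R_cond = ln(r_o/r_i)/(2πkL), R_conv = 1/(h·2πrL)):
R_stainless steel pipe wall = ln(338.8/335)/(2π×15×18.5) = 6.469×10^-6 K/W
R_ceramic-fibre blanket = ln(359.8/338.8)/(2π×0.108×18.5) = 0.00479 K/W
R_outer film = 1/(h_o·2πr_oL) = 1/(11×2π×0.3598×18.5) = 0.002174 K/W
R_total = 0.006971 K/W
Q = ΔT/R_total = 108/0.006971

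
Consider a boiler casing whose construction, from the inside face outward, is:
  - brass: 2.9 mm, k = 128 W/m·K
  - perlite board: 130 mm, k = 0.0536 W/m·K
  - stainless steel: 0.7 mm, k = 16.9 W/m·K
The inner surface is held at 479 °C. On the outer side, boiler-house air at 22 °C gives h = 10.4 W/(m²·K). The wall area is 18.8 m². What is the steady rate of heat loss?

Series thermal resistances:
R_brass = L/(kA) = 0.0029/(128×18.8) = 1.205×10^-6 K/W
R_perlite board = L/(kA) = 0.13/(0.0536×18.8) = 0.129 K/W
R_stainless steel = L/(kA) = 0.0007/(16.9×18.8) = 2.203×10^-6 K/W
R_outer film = 1/(h_o·A) = 1/(10.4×18.8) = 0.005115 K/W
R_total = 0.1341 K/W
Q = ΔT / R_total = 457 / 0.1341

Q ≈ 3410 W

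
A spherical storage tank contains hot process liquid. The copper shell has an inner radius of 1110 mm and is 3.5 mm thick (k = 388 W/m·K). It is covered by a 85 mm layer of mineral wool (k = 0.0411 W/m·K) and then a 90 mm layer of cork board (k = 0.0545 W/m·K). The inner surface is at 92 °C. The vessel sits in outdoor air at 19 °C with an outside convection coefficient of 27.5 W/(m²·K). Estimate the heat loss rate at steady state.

Radial (spherical) resistances in series:
R_copper shell = (1/1.11 − 1/1.1135)/(4π×388) = 5.808×10^-7 K/W
R_mineral wool = (1/1.1135 − 1/1.1985)/(4π×0.0411) = 0.1233 K/W
R_cork board = (1/1.1985 − 1/1.2885)/(4π×0.0545) = 0.0851 K/W
R_outer film = 1/(h·4πr_o²) = 1/(27.5×4π×1.2885²) = 0.001743 K/W
R_total = 0.2102 K/W
Q = ΔT/R_total = 73/0.2102

Q ≈ 347 W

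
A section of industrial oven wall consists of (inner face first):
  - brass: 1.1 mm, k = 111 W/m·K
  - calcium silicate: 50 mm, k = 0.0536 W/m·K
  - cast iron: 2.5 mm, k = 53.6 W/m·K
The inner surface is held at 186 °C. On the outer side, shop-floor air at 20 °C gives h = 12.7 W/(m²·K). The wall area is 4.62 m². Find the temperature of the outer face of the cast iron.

Series thermal resistances:
R_brass = L/(kA) = 0.0011/(111×4.62) = 2.145×10^-6 K/W
R_calcium silicate = L/(kA) = 0.05/(0.0536×4.62) = 0.2019 K/W
R_cast iron = L/(kA) = 0.0025/(53.6×4.62) = 1.01×10^-5 K/W
R_outer film = 1/(h_o·A) = 1/(12.7×4.62) = 0.01704 K/W
R_total = 0.219 K/W;  Q = ΔT/R_total = 166/0.219 = 758.1 W
T_interface = T_inner − Q·ΣR(inner→interface) = 186 − 758×0.2019

T ≈ 32.9 °C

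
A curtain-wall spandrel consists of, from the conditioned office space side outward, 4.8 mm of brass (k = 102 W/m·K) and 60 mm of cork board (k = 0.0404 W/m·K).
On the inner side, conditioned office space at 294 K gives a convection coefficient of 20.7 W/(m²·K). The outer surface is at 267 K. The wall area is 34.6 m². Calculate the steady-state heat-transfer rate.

Q ≈ 609 W

Model the wall as resistances in series:
R_inner film = 1/(h_i·A) = 1/(20.7×34.6) = 0.001396 K/W
R_brass = L/(kA) = 0.0048/(102×34.6) = 1.36×10^-6 K/W
R_cork board = L/(kA) = 0.06/(0.0404×34.6) = 0.04292 K/W
R_total = 0.04432 K/W
Q = ΔT / R_total = 27 / 0.04432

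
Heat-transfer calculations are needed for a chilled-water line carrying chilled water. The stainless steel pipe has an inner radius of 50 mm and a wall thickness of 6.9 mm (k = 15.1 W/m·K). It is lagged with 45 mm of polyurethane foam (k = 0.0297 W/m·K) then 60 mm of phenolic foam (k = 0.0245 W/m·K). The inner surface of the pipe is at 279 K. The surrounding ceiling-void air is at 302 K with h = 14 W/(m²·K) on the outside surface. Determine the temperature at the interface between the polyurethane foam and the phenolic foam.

Treating each annulus and film as a series resistance:
R_stainless steel pipe wall = ln(56.9/50)/(2π×15.1×1) = 0.001363 K/W
R_polyurethane foam = ln(101.9/56.9)/(2π×0.0297×1) = 3.123 K/W
R_phenolic foam = ln(161.9/101.9)/(2π×0.0245×1) = 3.008 K/W
R_outer film = 1/(h_o·2πr_oL) = 1/(14×2π×0.1619×1) = 0.07022 K/W
R_total = 6.202 K/W
Q = ΔT/R_total = 23/6.202
Q = 3.71 W/m
T_interface = T_inner + Q·ΣR(inner→interface) = 279 + 3.71×3.124

T ≈ 291 K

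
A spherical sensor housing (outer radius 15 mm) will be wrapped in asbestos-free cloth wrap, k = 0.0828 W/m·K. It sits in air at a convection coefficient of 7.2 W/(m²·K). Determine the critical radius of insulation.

r_cr ≈ 23 mm

For a sphere r_cr = 2k/h = 2×0.0828/7.2
r_cr = 23 mm; since the bare radius (15 mm) is below r_cr, adding a thin layer of insulation will *increase* heat loss.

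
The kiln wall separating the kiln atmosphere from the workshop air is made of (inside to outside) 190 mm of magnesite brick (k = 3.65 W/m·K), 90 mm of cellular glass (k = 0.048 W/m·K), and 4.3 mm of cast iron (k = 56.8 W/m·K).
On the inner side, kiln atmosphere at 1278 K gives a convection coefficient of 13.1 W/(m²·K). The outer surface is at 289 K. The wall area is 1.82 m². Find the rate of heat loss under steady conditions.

Treating each layer as a thermal resistance in series:
R_inner film = 1/(h_i·A) = 1/(13.1×1.82) = 0.04194 K/W
R_magnesite brick = L/(kA) = 0.19/(3.65×1.82) = 0.0286 K/W
R_cellular glass = L/(kA) = 0.09/(0.048×1.82) = 1.03 K/W
R_cast iron = L/(kA) = 0.0043/(56.8×1.82) = 4.16×10^-5 K/W
R_total = 1.101 K/W
Q = ΔT / R_total = 989 / 1.101

Q ≈ 898 W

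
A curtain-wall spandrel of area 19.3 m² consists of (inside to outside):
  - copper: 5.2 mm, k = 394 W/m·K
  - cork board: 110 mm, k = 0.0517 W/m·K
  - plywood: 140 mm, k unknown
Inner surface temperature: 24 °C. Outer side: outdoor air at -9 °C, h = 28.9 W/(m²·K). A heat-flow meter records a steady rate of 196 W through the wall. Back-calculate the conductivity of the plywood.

Series thermal resistances:
R_copper = L/(kA) = 0.0052/(394×19.3) = 6.838×10^-7 K/W
R_cork board = L/(kA) = 0.11/(0.0517×19.3) = 0.1102 K/W
R_outer film = 1/(h_o·A) = 1/(28.9×19.3) = 0.001793 K/W
Sum of known resistances R_other = 0.112 K/W
Total R = ΔT/Q = 33/196 = 0.1684 K/W
R_plywood = R_total − R_other = 0.05633 K/W
k = L/(R·A) = 0.14/(0.05633×19.3)

k ≈ 0.129 W/(m·K)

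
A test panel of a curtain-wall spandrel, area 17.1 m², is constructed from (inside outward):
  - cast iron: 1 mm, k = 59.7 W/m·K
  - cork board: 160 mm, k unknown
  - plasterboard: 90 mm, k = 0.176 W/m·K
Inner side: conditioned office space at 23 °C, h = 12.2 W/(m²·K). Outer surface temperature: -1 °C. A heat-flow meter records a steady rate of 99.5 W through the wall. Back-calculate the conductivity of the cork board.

k ≈ 0.0453 W/(m·K)

Using the resistance-network approach (series):
R_inner film = 1/(h_i·A) = 1/(12.2×17.1) = 0.004793 K/W
R_cast iron = L/(kA) = 0.001/(59.7×17.1) = 9.796×10^-7 K/W
R_plasterboard = L/(kA) = 0.09/(0.176×17.1) = 0.0299 K/W
Sum of known resistances R_other = 0.0347 K/W
Total R = ΔT/Q = 24/99.5 = 0.2412 K/W
R_cork board = R_total − R_other = 0.2065 K/W
k = L/(R·A) = 0.16/(0.2065×17.1)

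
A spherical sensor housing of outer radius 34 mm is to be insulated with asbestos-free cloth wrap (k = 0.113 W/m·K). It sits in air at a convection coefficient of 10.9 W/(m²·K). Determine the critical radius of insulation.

For a sphere r_cr = 2k/h = 2×0.113/10.9
r_cr = 20.7 mm; since the bare radius (34 mm) is above r_cr, any added insulation will reduce heat loss.

r_cr ≈ 20.7 mm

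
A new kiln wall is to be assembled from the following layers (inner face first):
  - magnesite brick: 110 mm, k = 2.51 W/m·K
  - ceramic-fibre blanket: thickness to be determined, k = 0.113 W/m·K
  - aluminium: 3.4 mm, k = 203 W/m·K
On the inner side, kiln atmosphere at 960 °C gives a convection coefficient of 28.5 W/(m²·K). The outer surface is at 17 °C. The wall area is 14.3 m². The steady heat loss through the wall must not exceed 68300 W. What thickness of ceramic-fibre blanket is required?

L ≈ 13.4 mm

Using the resistance-network approach (series):
R_inner film = 1/(h_i·A) = 1/(28.5×14.3) = 0.002454 K/W
R_magnesite brick = L/(kA) = 0.11/(2.51×14.3) = 0.003065 K/W
R_aluminium = L/(kA) = 0.0034/(203×14.3) = 1.171×10^-6 K/W
Sum of the known resistances R_other = 0.00552 K/W
Required total resistance R_tot = ΔT/Q_allow = 943/68300 = 0.01381 K/W
R_ceramic-fibre blanket = R_tot − R_other = 0.008287 K/W
L = R·k·A = 0.008287×0.113×14.3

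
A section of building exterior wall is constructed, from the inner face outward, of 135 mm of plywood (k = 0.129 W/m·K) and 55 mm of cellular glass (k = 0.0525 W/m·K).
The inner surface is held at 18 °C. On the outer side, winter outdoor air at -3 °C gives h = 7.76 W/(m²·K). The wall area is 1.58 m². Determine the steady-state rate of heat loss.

Q ≈ 14.9 W

Thermal resistances in series:
R_plywood = L/(kA) = 0.135/(0.129×1.58) = 0.6623 K/W
R_cellular glass = L/(kA) = 0.055/(0.0525×1.58) = 0.6631 K/W
R_outer film = 1/(h_o·A) = 1/(7.76×1.58) = 0.08156 K/W
R_total = 1.407 K/W
Q = ΔT / R_total = 21 / 1.407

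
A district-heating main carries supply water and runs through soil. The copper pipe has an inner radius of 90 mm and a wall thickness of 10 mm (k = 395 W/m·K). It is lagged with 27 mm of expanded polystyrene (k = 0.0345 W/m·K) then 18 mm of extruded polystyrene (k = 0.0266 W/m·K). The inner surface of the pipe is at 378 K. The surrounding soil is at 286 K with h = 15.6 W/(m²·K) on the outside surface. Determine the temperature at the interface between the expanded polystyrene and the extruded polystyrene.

T ≈ 326 K

Radial resistances (cylindrical: R_cond = ln(r_o/r_i)/(2πkL), R_conv = 1/(h·2πrL)):
R_copper pipe wall = ln(100/90)/(2π×395×1) = 4.245×10^-5 K/W
R_expanded polystyrene = ln(127/100)/(2π×0.0345×1) = 1.103 K/W
R_extruded polystyrene = ln(145/127)/(2π×0.0266×1) = 0.7931 K/W
R_outer film = 1/(h_o·2πr_oL) = 1/(15.6×2π×0.145×1) = 0.07036 K/W
R_total = 1.966 K/W
Q = ΔT/R_total = 92/1.966
Q = 46.8 W/m
T_interface = T_inner − Q·ΣR(inner→interface) = 378 − 46.8×1.103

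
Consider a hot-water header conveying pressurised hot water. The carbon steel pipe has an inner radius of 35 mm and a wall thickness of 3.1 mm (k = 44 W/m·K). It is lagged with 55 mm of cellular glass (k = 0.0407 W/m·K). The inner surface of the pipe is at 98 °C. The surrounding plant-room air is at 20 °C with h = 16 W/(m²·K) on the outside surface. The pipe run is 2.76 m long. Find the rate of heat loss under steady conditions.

Radial resistances (cylindrical: R_cond = ln(r_o/r_i)/(2πkL), R_conv = 1/(h·2πrL)):
R_carbon steel pipe wall = ln(38.1/35)/(2π×44×2.76) = 1.112×10^-4 K/W
R_cellular glass = ln(93.1/38.1)/(2π×0.0407×2.76) = 1.266 K/W
R_outer film = 1/(h_o·2πr_oL) = 1/(16×2π×0.0931×2.76) = 0.03871 K/W
R_total = 1.305 K/W
Q = ΔT/R_total = 78/1.305

Q ≈ 59.8 W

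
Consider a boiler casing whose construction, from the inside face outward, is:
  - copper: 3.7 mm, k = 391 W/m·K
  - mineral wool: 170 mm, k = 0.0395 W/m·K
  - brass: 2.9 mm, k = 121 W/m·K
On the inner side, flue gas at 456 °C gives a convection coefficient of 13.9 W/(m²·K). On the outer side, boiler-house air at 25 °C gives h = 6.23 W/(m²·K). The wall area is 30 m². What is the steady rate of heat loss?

Model the wall as resistances in series:
R_inner film = 1/(h_i·A) = 1/(13.9×30) = 0.002398 K/W
R_copper = L/(kA) = 0.0037/(391×30) = 3.154×10^-7 K/W
R_mineral wool = L/(kA) = 0.17/(0.0395×30) = 0.1435 K/W
R_brass = L/(kA) = 0.0029/(121×30) = 7.989×10^-7 K/W
R_outer film = 1/(h_o·A) = 1/(6.23×30) = 0.00535 K/W
R_total = 0.1512 K/W
Q = ΔT / R_total = 431 / 0.1512

Q ≈ 2850 W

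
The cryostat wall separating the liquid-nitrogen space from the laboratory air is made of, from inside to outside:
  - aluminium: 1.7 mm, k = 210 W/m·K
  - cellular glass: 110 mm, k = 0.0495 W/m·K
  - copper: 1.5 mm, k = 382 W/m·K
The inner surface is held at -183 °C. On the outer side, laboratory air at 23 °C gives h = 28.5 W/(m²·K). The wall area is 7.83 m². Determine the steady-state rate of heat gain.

Q ≈ 715 W

Model the wall as resistances in series:
R_aluminium = L/(kA) = 0.0017/(210×7.83) = 1.034×10^-6 K/W
R_cellular glass = L/(kA) = 0.11/(0.0495×7.83) = 0.2838 K/W
R_copper = L/(kA) = 0.0015/(382×7.83) = 5.015×10^-7 K/W
R_outer film = 1/(h_o·A) = 1/(28.5×7.83) = 0.004481 K/W
R_total = 0.2883 K/W
Q = ΔT / R_total = 206 / 0.2883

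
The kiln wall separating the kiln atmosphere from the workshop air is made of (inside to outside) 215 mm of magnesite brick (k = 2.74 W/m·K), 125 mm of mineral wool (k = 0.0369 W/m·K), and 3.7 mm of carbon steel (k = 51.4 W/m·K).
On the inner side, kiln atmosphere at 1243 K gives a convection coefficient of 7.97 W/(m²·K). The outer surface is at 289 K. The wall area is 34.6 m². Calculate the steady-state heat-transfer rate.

Q ≈ 9190 W

Thermal resistances in series:
R_inner film = 1/(h_i·A) = 1/(7.97×34.6) = 0.003626 K/W
R_magnesite brick = L/(kA) = 0.215/(2.74×34.6) = 0.002268 K/W
R_mineral wool = L/(kA) = 0.125/(0.0369×34.6) = 0.09791 K/W
R_carbon steel = L/(kA) = 0.0037/(51.4×34.6) = 2.08×10^-6 K/W
R_total = 0.1038 K/W
Q = ΔT / R_total = 954 / 0.1038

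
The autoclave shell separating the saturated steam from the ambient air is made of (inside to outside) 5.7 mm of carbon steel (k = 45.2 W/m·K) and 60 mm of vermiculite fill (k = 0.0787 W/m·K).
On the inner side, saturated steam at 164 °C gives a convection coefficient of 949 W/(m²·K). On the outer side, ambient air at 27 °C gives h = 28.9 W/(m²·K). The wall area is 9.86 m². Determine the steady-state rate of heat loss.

Model the wall as resistances in series:
R_inner film = 1/(h_i·A) = 1/(949×9.86) = 1.069×10^-4 K/W
R_carbon steel = L/(kA) = 0.0057/(45.2×9.86) = 1.279×10^-5 K/W
R_vermiculite fill = L/(kA) = 0.06/(0.0787×9.86) = 0.07732 K/W
R_outer film = 1/(h_o·A) = 1/(28.9×9.86) = 0.003509 K/W
R_total = 0.08095 K/W
Q = ΔT / R_total = 137 / 0.08095

Q ≈ 1690 W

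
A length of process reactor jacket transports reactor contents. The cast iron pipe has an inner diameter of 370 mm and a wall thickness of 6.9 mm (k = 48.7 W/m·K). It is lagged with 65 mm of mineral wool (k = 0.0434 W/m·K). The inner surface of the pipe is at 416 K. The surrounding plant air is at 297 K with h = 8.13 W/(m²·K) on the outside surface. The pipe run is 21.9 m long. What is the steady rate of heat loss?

Q ≈ 2270 W

Per-layer cylindrical resistances, series-summed:
R_cast iron pipe wall = ln(191.9/185)/(2π×48.7×21.9) = 5.464×10^-6 K/W
R_mineral wool = ln(256.9/191.9)/(2π×0.0434×21.9) = 0.04885 K/W
R_outer film = 1/(h_o·2πr_oL) = 1/(8.13×2π×0.2569×21.9) = 0.00348 K/W
R_total = 0.05233 K/W
Q = ΔT/R_total = 119/0.05233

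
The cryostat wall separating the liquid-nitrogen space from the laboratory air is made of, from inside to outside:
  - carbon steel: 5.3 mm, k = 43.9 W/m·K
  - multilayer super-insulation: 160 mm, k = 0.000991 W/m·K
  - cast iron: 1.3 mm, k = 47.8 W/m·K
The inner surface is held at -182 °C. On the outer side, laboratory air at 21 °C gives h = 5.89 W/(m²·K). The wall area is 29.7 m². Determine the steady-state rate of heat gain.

Q ≈ 37.3 W

Model the wall as resistances in series:
R_carbon steel = L/(kA) = 0.0053/(43.9×29.7) = 4.065×10^-6 K/W
R_multilayer super-insulation = L/(kA) = 0.16/(0.000991×29.7) = 5.436 K/W
R_cast iron = L/(kA) = 0.0013/(47.8×29.7) = 9.157×10^-7 K/W
R_outer film = 1/(h_o·A) = 1/(5.89×29.7) = 0.005716 K/W
R_total = 5.442 K/W
Q = ΔT / R_total = 203 / 5.442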